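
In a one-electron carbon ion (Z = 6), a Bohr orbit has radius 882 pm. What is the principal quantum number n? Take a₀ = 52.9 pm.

10

r_n = n²a₀/Z ⇒ n² = rZ/a₀ = 882 × 6 / 52.9 ≈ 100.04
n = 10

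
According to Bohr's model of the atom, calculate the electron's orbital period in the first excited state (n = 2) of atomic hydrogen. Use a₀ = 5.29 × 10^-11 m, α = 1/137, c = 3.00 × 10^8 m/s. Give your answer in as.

1210 as

r = n²a₀/Z = 2²·5.29 × 10^-11/1 = 2.12 × 10^-10 m
v = Zαc/n = 1·0.00730·3.00 × 10^8/2 = 1.09 × 10^6 m/s
T = 2πr/v = 1.21 × 10^-15 s = 1210 as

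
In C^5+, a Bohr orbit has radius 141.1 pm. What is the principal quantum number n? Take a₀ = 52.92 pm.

4

r_n = n²a₀/Z ⇒ n² = rZ/a₀ = 141.1 × 6 / 52.92 ≈ 16.00
n = 4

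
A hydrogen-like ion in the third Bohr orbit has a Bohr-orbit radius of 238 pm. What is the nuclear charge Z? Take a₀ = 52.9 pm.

2

r_n = n²a₀/Z ⇒ Z = n²a₀/r = 3² × 52.9 / 238 ≈ 2.00
Z = 2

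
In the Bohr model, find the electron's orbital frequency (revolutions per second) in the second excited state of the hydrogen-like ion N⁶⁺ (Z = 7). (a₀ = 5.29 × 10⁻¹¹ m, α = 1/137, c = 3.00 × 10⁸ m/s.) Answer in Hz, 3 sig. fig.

1.20 × 10¹⁶ Hz

r = n²a₀/Z = 6.80 × 10⁻¹¹ m, v = Zαc/n = 5.11 × 10⁶ m/s
f = v/(2πr) = 1.20 × 10¹⁶ Hz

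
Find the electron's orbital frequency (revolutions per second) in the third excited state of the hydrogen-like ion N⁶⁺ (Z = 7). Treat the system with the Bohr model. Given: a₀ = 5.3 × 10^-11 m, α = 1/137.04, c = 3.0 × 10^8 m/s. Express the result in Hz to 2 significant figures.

5.0 × 10^15 Hz

r = n²a₀/Z = 1.2 × 10^-10 m, v = Zαc/n = 3.8 × 10^6 m/s
f = v/(2πr) = 5.0 × 10^15 Hz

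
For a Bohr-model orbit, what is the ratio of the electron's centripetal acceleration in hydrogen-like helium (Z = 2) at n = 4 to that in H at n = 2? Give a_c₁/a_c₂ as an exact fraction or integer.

a_c ∝ Z^3 · n^-4
a_c₁/a_c₂ = (2/1)^3 · (4/2)^-4 = 1/2

1/2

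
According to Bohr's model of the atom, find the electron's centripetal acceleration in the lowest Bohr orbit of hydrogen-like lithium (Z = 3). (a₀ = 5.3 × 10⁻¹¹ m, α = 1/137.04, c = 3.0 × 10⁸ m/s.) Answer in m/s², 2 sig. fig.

2.4 × 10²⁴ m/s²

r = n²a₀/Z = 1.8 × 10⁻¹¹ m, v = Zαc/n = 6.6 × 10⁶ m/s
a = v²/r = (6.6 × 10⁶)² / 1.8 × 10⁻¹¹ = 2.4 × 10²⁴ m/s²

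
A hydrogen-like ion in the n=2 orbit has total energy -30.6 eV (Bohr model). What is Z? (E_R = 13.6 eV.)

3

E_n = −E_R Z²/n² ⇒ Z² = −E_n n²/E_R = 30.6 × 2² / 13.6 ≈ 9.00
Z = 3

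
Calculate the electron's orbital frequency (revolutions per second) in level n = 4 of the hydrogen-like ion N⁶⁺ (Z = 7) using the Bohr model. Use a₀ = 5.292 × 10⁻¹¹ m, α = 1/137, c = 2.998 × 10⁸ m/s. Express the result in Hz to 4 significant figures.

r = n²a₀/Z = 1.210 × 10⁻¹⁰ m, v = Zαc/n = 3.830 × 10⁶ m/s
f = v/(2πr) = 5.039 × 10¹⁵ Hz

5.039 × 10¹⁵ Hz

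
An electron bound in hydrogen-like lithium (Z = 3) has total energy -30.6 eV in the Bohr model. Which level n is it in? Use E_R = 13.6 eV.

E_n = −E_R Z²/n² ⇒ n² = E_R Z²/(−E_n) = 13.6 × 3² / 30.6 ≈ 4.00
n = 2

2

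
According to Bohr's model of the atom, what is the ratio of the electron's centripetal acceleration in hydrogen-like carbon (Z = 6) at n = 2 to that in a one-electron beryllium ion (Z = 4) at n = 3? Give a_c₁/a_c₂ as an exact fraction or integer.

a_c ∝ Z^3 · n^-4
a_c₁/a_c₂ = (6/4)^3 · (2/3)^-4 = 2187/128

2187/128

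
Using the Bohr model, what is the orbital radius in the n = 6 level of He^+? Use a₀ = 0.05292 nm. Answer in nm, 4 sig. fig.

0.9526 nm

r_n = n²a₀/Z = 6² × 0.05292 / 2
    = 36 × 0.05292 / 2 = 0.9526 nm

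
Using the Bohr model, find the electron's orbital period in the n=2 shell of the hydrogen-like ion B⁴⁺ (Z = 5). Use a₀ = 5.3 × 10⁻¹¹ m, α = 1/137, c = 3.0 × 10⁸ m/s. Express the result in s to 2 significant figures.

r = n²a₀/Z = 2²·5.3 × 10⁻¹¹/5 = 4.2 × 10⁻¹¹ m
v = Zαc/n = 5·0.0073·3.0 × 10⁸/2 = 5.5 × 10⁶ m/s
T = 2πr/v = 4.9 × 10⁻¹⁷ s

4.9 × 10⁻¹⁷ s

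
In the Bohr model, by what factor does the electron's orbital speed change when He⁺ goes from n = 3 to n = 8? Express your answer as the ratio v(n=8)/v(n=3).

3/8

v ∝ Z^1 · n^-1; with Z fixed, v ∝ n^-1.
v(n=8)/v(n=3) = (8/3)^-1 = 3/8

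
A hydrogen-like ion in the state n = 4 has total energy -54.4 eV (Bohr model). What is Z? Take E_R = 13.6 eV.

8

E_n = −E_R Z²/n² ⇒ Z² = −E_n n²/E_R = 54.4 × 4² / 13.6 ≈ 64.00
Z = 8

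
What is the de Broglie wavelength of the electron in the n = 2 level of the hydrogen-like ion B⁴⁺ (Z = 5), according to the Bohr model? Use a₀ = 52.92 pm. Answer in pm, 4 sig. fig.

133.0 pm

The Bohr quantisation condition is nλ = 2πr_n.
r_n = n²a₀/Z = 42.34 pm
λ = 2πr_n/n = 2π·42.34/2 = 133.0 pm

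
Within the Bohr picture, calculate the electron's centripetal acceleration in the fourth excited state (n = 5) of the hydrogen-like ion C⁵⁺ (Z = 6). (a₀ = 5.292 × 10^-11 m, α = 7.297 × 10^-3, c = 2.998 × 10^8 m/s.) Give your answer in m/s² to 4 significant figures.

r = n²a₀/Z = 2.205 × 10^-10 m, v = Zαc/n = 2.625 × 10^6 m/s
a = v²/r = (2.625 × 10^6)² / 2.205 × 10^-10 = 3.125 × 10^22 m/s²

3.125 × 10^22 m/s²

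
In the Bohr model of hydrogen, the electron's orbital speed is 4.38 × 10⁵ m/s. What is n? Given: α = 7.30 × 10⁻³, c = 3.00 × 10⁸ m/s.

5

v_n = Zαc/n ⇒ n = Zαc/v = 1 × 0.00730 × 3.00 × 10⁸ / 4.38 × 10⁵ ≈ 5.00
n = 5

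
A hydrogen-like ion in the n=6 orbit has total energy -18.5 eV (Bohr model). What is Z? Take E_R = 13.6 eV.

E_n = −E_R Z²/n² ⇒ Z² = −E_n n²/E_R = 18.5 × 6² / 13.6 ≈ 48.97
Z = 7

7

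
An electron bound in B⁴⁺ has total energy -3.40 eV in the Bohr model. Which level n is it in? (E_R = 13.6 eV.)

10

E_n = −E_R Z²/n² ⇒ n² = E_R Z²/(−E_n) = 13.6 × 5² / 3.40 ≈ 100.00
n = 10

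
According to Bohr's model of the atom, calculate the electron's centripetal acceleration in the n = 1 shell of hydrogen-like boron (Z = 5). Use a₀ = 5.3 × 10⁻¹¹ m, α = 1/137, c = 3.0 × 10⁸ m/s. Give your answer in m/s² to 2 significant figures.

1.1 × 10²⁵ m/s²

r = n²a₀/Z = 1.1 × 10⁻¹¹ m, v = Zαc/n = 1.1 × 10⁷ m/s
a = v²/r = (1.1 × 10⁷)² / 1.1 × 10⁻¹¹ = 1.1 × 10²⁵ m/s²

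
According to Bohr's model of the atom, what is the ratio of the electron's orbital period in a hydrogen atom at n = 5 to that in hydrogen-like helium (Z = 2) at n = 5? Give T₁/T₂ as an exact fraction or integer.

T ∝ Z^-2 · n^3
T₁/T₂ = (1/2)^-2 · (5/5)^3 = 4

4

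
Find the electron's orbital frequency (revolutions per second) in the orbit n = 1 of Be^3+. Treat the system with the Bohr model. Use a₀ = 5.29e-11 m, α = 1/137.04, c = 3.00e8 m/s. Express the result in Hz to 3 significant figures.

r = n²a₀/Z = 1.32e-11 m, v = Zαc/n = 8.76e6 m/s
f = v/(2πr) = 1.05e17 Hz

1.05e17 Hz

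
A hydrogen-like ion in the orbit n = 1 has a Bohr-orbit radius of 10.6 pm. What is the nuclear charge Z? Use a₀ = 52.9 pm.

r_n = n²a₀/Z ⇒ Z = n²a₀/r = 1² × 52.9 / 10.6 ≈ 4.99
Z = 5

5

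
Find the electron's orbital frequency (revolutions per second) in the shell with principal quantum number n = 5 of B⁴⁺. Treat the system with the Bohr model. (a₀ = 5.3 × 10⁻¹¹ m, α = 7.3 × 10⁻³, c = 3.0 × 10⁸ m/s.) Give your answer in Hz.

r = n²a₀/Z = 2.6 × 10⁻¹⁰ m, v = Zαc/n = 2.2 × 10⁶ m/s
f = v/(2πr) = 1.3 × 10¹⁵ Hz

1.3 × 10¹⁵ Hz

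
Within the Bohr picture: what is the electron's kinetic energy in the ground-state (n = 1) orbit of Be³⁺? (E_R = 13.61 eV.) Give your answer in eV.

217.8 eV

For a Coulomb orbit the virial theorem gives K = −E_n.
E_n = −E_R·Z²/n², so K = E_R·Z²/n² = 13.61 × 4²/1² = 217.8 eV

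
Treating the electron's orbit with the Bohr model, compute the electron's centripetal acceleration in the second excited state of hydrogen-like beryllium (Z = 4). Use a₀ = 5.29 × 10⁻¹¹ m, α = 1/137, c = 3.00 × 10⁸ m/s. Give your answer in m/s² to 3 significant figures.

r = n²a₀/Z = 1.19 × 10⁻¹⁰ m, v = Zαc/n = 2.92 × 10⁶ m/s
a = v²/r = (2.92 × 10⁶)² / 1.19 × 10⁻¹⁰ = 7.16 × 10²² m/s²

7.16 × 10²² m/s²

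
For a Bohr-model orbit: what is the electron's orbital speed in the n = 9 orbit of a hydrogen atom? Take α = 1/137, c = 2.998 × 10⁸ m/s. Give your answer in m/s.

v_n = Zαc/n = 1 × 0.007299 × 2.998 × 10⁸ / 9
    = 2.431 × 10⁵ m/s

2.431 × 10⁵ m/s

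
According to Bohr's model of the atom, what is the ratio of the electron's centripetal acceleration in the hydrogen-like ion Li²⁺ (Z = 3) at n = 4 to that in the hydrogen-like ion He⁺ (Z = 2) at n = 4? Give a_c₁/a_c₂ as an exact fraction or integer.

27/8

a_c ∝ Z^3 · n^-4
a_c₁/a_c₂ = (3/2)^3 · (4/4)^-4 = 27/8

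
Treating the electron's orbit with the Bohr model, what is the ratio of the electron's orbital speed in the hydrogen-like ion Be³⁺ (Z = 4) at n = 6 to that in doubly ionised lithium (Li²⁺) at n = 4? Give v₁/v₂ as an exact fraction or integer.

8/9

v ∝ Z^1 · n^-1
v₁/v₂ = (4/3)^1 · (6/4)^-1 = 8/9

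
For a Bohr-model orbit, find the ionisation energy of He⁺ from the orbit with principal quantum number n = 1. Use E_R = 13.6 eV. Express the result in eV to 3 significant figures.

E_n = −E_R·Z²/n² = −13.6 × 2²/1² eV = -54.4 eV
Ionisation energy = −E_n = 54.4 eV

54.4 eV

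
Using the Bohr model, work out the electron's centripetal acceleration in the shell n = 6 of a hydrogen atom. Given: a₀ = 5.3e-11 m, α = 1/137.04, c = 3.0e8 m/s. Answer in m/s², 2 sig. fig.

r = n²a₀/Z = 1.9e-9 m, v = Zαc/n = 3.6e5 m/s
a = v²/r = (3.6e5)² / 1.9e-9 = 7.0e19 m/s²

7.0e19 m/s²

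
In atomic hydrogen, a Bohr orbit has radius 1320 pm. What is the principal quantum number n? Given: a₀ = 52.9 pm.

5

r_n = n²a₀/Z ⇒ n² = rZ/a₀ = 1320 × 1 / 52.9 ≈ 24.95
n = 5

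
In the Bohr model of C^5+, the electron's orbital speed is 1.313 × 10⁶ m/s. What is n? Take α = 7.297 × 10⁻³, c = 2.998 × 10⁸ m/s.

10

v_n = Zαc/n ⇒ n = Zαc/v = 6 × 0.007297 × 2.998 × 10⁸ / 1.313 × 10⁶ ≈ 10.00
n = 10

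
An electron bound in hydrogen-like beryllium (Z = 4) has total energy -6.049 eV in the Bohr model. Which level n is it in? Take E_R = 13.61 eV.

E_n = −E_R Z²/n² ⇒ n² = E_R Z²/(−E_n) = 13.61 × 4² / 6.049 ≈ 36.00
n = 6

6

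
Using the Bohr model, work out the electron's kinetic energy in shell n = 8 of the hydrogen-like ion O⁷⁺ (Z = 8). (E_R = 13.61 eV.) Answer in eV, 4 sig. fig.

For a Coulomb orbit the virial theorem gives K = −E_n.
E_n = −E_R·Z²/n², so K = E_R·Z²/n² = 13.61 × 8²/8² = 13.61 eV

13.61 eV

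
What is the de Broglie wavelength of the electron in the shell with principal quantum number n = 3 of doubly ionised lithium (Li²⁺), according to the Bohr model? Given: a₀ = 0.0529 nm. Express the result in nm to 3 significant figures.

The Bohr quantisation condition is nλ = 2πr_n.
r_n = n²a₀/Z = 0.159 nm
λ = 2πr_n/n = 2π·0.159/3 = 0.332 nm

0.332 nm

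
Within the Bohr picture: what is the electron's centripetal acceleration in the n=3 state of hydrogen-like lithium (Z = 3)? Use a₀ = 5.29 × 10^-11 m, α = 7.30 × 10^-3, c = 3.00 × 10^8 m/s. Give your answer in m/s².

3.02 × 10^22 m/s²

r = n²a₀/Z = 1.59 × 10^-10 m, v = Zαc/n = 2.19 × 10^6 m/s
a = v²/r = (2.19 × 10^6)² / 1.59 × 10^-10 = 3.02 × 10^22 m/s²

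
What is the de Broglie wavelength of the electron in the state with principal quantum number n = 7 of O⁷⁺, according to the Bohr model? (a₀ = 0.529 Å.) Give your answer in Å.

2.91 Å

The Bohr quantisation condition is nλ = 2πr_n.
r_n = n²a₀/Z = 3.24 Å
λ = 2πr_n/n = 2π·3.24/7 = 2.91 Å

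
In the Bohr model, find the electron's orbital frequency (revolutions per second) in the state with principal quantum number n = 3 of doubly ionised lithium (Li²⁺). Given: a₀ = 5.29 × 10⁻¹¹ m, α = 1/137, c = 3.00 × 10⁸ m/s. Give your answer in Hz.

2.20 × 10¹⁵ Hz

r = n²a₀/Z = 1.59 × 10⁻¹⁰ m, v = Zαc/n = 2.19 × 10⁶ m/s
f = v/(2πr) = 2.20 × 10¹⁵ Hz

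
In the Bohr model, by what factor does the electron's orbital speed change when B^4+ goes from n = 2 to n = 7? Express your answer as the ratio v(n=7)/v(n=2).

v ∝ Z^1 · n^-1; with Z fixed, v ∝ n^-1.
v(n=7)/v(n=2) = (7/2)^-1 = 2/7

2/7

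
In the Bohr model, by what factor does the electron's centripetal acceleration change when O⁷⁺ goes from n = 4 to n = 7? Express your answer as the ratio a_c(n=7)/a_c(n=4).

256/2401

a_c ∝ Z^3 · n^-4; with Z fixed, a_c ∝ n^-4.
a_c(n=7)/a_c(n=4) = (7/4)^-4 = 256/2401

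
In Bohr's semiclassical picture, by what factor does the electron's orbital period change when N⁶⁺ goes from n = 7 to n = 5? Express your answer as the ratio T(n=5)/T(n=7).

125/343

T ∝ Z^-2 · n^3; with Z fixed, T ∝ n^3.
T(n=5)/T(n=7) = (5/7)^3 = 125/343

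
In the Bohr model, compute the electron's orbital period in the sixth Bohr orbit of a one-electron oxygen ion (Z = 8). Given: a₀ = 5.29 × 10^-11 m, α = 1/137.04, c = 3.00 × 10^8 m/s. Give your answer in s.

r = n²a₀/Z = 6²·5.29 × 10^-11/8 = 2.38 × 10^-10 m
v = Zαc/n = 8·0.00730·3.00 × 10^8/6 = 2.92 × 10^6 m/s
T = 2πr/v = 5.12 × 10^-16 s

5.12 × 10^-16 s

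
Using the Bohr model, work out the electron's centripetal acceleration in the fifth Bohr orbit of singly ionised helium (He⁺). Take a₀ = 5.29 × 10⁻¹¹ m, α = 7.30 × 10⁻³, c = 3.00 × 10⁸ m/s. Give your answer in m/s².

r = n²a₀/Z = 6.61 × 10⁻¹⁰ m, v = Zαc/n = 8.76 × 10⁵ m/s
a = v²/r = (8.76 × 10⁵)² / 6.61 × 10⁻¹⁰ = 1.16 × 10²¹ m/s²

1.16 × 10²¹ m/s²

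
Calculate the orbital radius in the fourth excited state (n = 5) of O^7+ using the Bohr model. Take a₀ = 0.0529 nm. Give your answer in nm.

0.165 nm

r_n = n²a₀/Z = 5² × 0.0529 / 8
    = 25 × 0.0529 / 8 = 0.165 nm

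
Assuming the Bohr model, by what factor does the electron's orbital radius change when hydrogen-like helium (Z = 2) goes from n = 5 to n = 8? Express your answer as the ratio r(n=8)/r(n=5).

r ∝ Z^-1 · n^2; with Z fixed, r ∝ n^2.
r(n=8)/r(n=5) = (8/5)^2 = 64/25

64/25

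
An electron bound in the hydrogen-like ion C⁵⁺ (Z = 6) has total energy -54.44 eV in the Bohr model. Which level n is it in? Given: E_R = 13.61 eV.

E_n = −E_R Z²/n² ⇒ n² = E_R Z²/(−E_n) = 13.61 × 6² / 54.44 ≈ 9.00
n = 3

3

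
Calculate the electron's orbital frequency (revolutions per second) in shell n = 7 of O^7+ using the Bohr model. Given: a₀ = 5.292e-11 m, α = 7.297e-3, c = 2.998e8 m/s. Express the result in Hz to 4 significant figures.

r = n²a₀/Z = 3.241e-10 m, v = Zαc/n = 2.500e6 m/s
f = v/(2πr) = 1.228e15 Hz

1.228e15 Hz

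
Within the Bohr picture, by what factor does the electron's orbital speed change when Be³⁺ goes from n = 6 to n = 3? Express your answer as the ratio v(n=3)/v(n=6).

2

v ∝ Z^1 · n^-1; with Z fixed, v ∝ n^-1.
v(n=3)/v(n=6) = (3/6)^-1 = 2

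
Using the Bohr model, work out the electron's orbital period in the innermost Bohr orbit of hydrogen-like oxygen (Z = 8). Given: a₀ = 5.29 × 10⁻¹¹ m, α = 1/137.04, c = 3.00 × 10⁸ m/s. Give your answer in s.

2.37 × 10⁻¹⁸ s

r = n²a₀/Z = 1²·5.29 × 10⁻¹¹/8 = 6.61 × 10⁻¹² m
v = Zαc/n = 8·0.00730·3.00 × 10⁸/1 = 1.75 × 10⁷ m/s
T = 2πr/v = 2.37 × 10⁻¹⁸ s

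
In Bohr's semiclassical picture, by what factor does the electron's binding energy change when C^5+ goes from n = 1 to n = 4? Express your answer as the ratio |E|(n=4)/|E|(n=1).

|E| ∝ Z^2 · n^-2; with Z fixed, |E| ∝ n^-2.
|E|(n=4)/|E|(n=1) = (4/1)^-2 = 1/16

1/16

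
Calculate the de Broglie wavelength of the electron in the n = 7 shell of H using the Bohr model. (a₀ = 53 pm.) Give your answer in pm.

The Bohr quantisation condition is nλ = 2πr_n.
r_n = n²a₀/Z = 2600 pm
λ = 2πr_n/n = 2π·2600/7 = 2300 pm

2300 pm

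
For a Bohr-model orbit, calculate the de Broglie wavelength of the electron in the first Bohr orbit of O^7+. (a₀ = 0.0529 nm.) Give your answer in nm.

0.0415 nm

The Bohr quantisation condition is nλ = 2πr_n.
r_n = n²a₀/Z = 0.00661 nm
λ = 2πr_n/n = 2π·0.00661/1 = 0.0415 nm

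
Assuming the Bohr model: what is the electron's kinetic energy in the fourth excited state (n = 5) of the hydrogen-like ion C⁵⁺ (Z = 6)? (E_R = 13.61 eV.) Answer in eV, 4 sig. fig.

For a Coulomb orbit the virial theorem gives K = −E_n.
E_n = −E_R·Z²/n², so K = E_R·Z²/n² = 13.61 × 6²/5² = 19.60 eV

19.60 eV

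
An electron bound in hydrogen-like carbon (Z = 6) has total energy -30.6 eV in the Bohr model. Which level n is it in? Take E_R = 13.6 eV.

E_n = −E_R Z²/n² ⇒ n² = E_R Z²/(−E_n) = 13.6 × 6² / 30.6 ≈ 16.00
n = 4

4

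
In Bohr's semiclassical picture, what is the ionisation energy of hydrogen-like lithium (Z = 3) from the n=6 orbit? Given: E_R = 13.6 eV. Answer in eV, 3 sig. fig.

E_n = −E_R·Z²/n² = −13.6 × 3²/6² eV = -3.40 eV
Ionisation energy = −E_n = 3.40 eV

3.40 eV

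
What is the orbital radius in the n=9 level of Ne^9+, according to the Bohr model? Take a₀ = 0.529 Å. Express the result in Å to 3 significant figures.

r_n = n²a₀/Z = 9² × 0.529 / 10
    = 81 × 0.529 / 10 = 4.28 Å

4.28 Å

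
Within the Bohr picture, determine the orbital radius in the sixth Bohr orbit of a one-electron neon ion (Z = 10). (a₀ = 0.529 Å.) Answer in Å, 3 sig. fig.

r_n = n²a₀/Z = 6² × 0.529 / 10
    = 36 × 0.529 / 10 = 1.90 Å

1.90 Å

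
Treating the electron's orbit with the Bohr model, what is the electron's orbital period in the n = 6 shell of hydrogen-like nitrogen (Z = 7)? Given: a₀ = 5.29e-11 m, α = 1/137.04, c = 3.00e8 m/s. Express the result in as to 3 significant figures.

669 as

r = n²a₀/Z = 6²·5.29e-11/7 = 2.72e-10 m
v = Zαc/n = 7·0.00730·3.00e8/6 = 2.55e6 m/s
T = 2πr/v = 6.69e-16 s = 669 as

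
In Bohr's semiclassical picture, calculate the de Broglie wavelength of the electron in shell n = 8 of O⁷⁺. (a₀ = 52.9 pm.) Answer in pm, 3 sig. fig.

332 pm

The Bohr quantisation condition is nλ = 2πr_n.
r_n = n²a₀/Z = 423 pm
λ = 2πr_n/n = 2π·423/8 = 332 pm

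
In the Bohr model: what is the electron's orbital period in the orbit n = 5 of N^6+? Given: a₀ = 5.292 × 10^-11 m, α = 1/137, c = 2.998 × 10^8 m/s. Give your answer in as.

r = n²a₀/Z = 5²·5.292 × 10^-11/7 = 1.890 × 10^-10 m
v = Zαc/n = 7·0.007299·2.998 × 10^8/5 = 3.064 × 10^6 m/s
T = 2πr/v = 3.876 × 10^-16 s = 387.6 as

387.6 as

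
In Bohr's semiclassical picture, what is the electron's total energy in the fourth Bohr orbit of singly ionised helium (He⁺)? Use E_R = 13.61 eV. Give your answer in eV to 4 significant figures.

E_n = −E_R·Z²/n² = −13.61 × 2²/4² = -3.402 eV

-3.402 eV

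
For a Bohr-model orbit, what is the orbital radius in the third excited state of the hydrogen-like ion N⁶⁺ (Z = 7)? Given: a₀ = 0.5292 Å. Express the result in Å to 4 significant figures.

1.210 Å

r_n = n²a₀/Z = 4² × 0.5292 / 7
    = 16 × 0.5292 / 7 = 1.210 Å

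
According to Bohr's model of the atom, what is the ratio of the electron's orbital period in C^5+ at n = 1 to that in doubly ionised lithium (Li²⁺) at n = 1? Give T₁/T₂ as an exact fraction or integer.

1/4

T ∝ Z^-2 · n^3
T₁/T₂ = (6/3)^-2 · (1/1)^3 = 1/4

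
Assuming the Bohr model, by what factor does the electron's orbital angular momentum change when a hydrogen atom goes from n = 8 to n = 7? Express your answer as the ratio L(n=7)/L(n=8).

7/8

L = nℏ depends only on n, so L ∝ n.
L(n=7)/L(n=8) = (7/8)^1 = 7/8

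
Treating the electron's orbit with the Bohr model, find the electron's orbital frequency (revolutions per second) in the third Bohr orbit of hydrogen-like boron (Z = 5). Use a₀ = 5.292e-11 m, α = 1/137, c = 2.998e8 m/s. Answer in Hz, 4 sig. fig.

6.094e15 Hz

r = n²a₀/Z = 9.526e-11 m, v = Zαc/n = 3.647e6 m/s
f = v/(2πr) = 6.094e15 Hz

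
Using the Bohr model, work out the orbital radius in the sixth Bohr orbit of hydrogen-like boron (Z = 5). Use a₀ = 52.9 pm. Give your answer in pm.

r_n = n²a₀/Z = 6² × 52.9 / 5
    = 36 × 52.9 / 5 = 381 pm

381 pm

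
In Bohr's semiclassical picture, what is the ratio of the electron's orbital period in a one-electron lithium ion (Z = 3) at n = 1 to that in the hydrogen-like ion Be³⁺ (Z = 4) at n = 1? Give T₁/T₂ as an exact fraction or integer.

16/9

T ∝ Z^-2 · n^3
T₁/T₂ = (3/4)^-2 · (1/1)^3 = 16/9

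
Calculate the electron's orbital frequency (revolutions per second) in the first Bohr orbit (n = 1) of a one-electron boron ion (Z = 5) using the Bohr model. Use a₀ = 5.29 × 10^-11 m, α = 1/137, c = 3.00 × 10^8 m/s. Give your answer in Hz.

r = n²a₀/Z = 1.06 × 10^-11 m, v = Zαc/n = 1.09 × 10^7 m/s
f = v/(2πr) = 1.65 × 10^17 Hz

1.65 × 10^17 Hz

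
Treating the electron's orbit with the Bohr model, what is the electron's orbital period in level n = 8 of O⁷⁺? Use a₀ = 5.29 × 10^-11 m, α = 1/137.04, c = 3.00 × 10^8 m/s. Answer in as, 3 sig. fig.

1210 as

r = n²a₀/Z = 8²·5.29 × 10^-11/8 = 4.23 × 10^-10 m
v = Zαc/n = 8·0.00730·3.00 × 10^8/8 = 2.19 × 10^6 m/s
T = 2πr/v = 1.21 × 10^-15 s = 1210 as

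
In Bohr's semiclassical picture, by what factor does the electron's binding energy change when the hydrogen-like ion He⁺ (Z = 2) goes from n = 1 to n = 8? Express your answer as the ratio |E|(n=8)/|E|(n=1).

1/64

|E| ∝ Z^2 · n^-2; with Z fixed, |E| ∝ n^-2.
|E|(n=8)/|E|(n=1) = (8/1)^-2 = 1/64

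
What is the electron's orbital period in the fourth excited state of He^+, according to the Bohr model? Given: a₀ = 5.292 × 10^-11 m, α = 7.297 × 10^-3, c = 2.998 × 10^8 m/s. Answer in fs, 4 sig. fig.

4.750 fs

r = n²a₀/Z = 5²·5.292 × 10^-11/2 = 6.615 × 10^-10 m
v = Zαc/n = 2·0.007297·2.998 × 10^8/5 = 8.751 × 10^5 m/s
T = 2πr/v = 4.750 × 10^-15 s = 4.750 fs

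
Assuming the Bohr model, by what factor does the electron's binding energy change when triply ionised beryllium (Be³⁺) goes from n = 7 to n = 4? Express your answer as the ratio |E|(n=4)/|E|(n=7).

49/16

|E| ∝ Z^2 · n^-2; with Z fixed, |E| ∝ n^-2.
|E|(n=4)/|E|(n=7) = (4/7)^-2 = 49/16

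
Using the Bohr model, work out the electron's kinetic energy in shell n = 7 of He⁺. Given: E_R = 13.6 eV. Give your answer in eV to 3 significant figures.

1.11 eV

For a Coulomb orbit the virial theorem gives K = −E_n.
E_n = −E_R·Z²/n², so K = E_R·Z²/n² = 13.6 × 2²/7² = 1.11 eV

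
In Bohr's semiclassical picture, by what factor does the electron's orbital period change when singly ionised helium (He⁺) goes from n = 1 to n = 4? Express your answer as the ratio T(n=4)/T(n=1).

64

T ∝ Z^-2 · n^3; with Z fixed, T ∝ n^3.
T(n=4)/T(n=1) = (4/1)^3 = 64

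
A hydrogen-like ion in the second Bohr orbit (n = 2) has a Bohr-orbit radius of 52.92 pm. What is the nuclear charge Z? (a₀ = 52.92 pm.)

4

r_n = n²a₀/Z ⇒ Z = n²a₀/r = 2² × 52.92 / 52.92 ≈ 4.00
Z = 4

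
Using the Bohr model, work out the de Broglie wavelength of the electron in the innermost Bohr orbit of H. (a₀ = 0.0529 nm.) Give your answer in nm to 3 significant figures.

The Bohr quantisation condition is nλ = 2πr_n.
r_n = n²a₀/Z = 0.0529 nm
λ = 2πr_n/n = 2π·0.0529/1 = 0.332 nm

0.332 nm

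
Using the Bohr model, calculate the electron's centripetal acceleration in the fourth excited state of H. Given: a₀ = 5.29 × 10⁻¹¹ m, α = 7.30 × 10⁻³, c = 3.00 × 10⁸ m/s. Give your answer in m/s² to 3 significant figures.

1.45 × 10²⁰ m/s²

r = n²a₀/Z = 1.32 × 10⁻⁹ m, v = Zαc/n = 4.38 × 10⁵ m/s
a = v²/r = (4.38 × 10⁵)² / 1.32 × 10⁻⁹ = 1.45 × 10²⁰ m/s²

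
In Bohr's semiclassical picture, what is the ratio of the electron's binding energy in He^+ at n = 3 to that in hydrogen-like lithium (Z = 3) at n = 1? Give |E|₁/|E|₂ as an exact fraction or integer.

4/81

|E| ∝ Z^2 · n^-2
|E|₁/|E|₂ = (2/3)^2 · (3/1)^-2 = 4/81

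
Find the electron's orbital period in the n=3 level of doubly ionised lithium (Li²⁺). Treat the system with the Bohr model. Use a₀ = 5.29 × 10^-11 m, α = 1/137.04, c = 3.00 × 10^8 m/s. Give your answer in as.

r = n²a₀/Z = 3²·5.29 × 10^-11/3 = 1.59 × 10^-10 m
v = Zαc/n = 3·0.00730·3.00 × 10^8/3 = 2.19 × 10^6 m/s
T = 2πr/v = 4.55 × 10^-16 s = 455 as

455 as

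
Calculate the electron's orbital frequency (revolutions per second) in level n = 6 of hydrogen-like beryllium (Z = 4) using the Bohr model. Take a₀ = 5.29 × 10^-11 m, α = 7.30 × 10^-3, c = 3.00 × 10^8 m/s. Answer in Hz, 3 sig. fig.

4.88 × 10^14 Hz

r = n²a₀/Z = 4.76 × 10^-10 m, v = Zαc/n = 1.46 × 10^6 m/s
f = v/(2πr) = 4.88 × 10^14 Hz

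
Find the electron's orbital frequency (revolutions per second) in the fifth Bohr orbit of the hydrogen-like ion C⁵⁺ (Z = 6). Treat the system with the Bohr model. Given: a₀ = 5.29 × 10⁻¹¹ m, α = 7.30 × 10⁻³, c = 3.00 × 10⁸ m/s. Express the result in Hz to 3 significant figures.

r = n²a₀/Z = 2.20 × 10⁻¹⁰ m, v = Zαc/n = 2.63 × 10⁶ m/s
f = v/(2πr) = 1.90 × 10¹⁵ Hz

1.90 × 10¹⁵ Hz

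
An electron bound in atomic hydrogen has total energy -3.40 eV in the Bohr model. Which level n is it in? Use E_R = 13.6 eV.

2

E_n = −E_R Z²/n² ⇒ n² = E_R Z²/(−E_n) = 13.6 × 1² / 3.40 ≈ 4.00
n = 2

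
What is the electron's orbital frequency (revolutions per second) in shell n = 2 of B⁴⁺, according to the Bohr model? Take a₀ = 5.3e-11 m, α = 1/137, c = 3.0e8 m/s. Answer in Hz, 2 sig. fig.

2.1e16 Hz

r = n²a₀/Z = 4.2e-11 m, v = Zαc/n = 5.5e6 m/s
f = v/(2πr) = 2.1e16 Hz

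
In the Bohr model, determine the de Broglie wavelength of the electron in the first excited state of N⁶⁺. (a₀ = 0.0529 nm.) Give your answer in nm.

0.0950 nm

The Bohr quantisation condition is nλ = 2πr_n.
r_n = n²a₀/Z = 0.0302 nm
λ = 2πr_n/n = 2π·0.0302/2 = 0.0950 nm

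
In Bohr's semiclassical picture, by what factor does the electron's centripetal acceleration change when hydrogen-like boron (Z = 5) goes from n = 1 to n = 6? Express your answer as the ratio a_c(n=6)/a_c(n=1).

a_c ∝ Z^3 · n^-4; with Z fixed, a_c ∝ n^-4.
a_c(n=6)/a_c(n=1) = (6/1)^-4 = 1/1296

1/1296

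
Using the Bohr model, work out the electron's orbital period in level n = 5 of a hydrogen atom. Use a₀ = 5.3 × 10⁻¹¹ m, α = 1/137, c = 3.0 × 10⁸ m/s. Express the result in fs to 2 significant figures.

r = n²a₀/Z = 5²·5.3 × 10⁻¹¹/1 = 1.3 × 10⁻⁹ m
v = Zαc/n = 1·0.0073·3.0 × 10⁸/5 = 4.4 × 10⁵ m/s
T = 2πr/v = 1.9 × 10⁻¹⁴ s = 19 fs

19 fs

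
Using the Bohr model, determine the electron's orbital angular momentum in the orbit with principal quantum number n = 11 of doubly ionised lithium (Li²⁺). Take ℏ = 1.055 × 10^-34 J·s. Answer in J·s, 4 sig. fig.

1.160 × 10^-33 J·s

L_n = nℏ = 11 × 1.055 × 10^-34 = 1.160 × 10^-33 J·s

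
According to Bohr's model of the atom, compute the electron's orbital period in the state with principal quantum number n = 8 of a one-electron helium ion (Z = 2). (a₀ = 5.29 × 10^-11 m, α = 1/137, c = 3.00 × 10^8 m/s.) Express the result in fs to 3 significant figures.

r = n²a₀/Z = 8²·5.29 × 10^-11/2 = 1.69 × 10^-9 m
v = Zαc/n = 2·0.00730·3.00 × 10^8/8 = 5.47 × 10^5 m/s
T = 2πr/v = 1.94 × 10^-14 s = 19.4 fs

19.4 fs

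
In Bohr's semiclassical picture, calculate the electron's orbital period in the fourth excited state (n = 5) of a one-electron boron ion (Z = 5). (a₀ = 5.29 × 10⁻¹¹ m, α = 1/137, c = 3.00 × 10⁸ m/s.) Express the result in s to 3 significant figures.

r = n²a₀/Z = 5²·5.29 × 10⁻¹¹/5 = 2.64 × 10⁻¹⁰ m
v = Zαc/n = 5·0.00730·3.00 × 10⁸/5 = 2.19 × 10⁶ m/s
T = 2πr/v = 7.59 × 10⁻¹⁶ s

7.59 × 10⁻¹⁶ s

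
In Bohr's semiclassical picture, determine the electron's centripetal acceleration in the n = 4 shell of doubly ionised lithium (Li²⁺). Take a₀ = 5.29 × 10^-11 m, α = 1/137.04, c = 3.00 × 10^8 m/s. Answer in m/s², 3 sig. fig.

r = n²a₀/Z = 2.82 × 10^-10 m, v = Zαc/n = 1.64 × 10^6 m/s
a = v²/r = (1.64 × 10^6)² / 2.82 × 10^-10 = 9.55 × 10^21 m/s²

9.55 × 10^21 m/s²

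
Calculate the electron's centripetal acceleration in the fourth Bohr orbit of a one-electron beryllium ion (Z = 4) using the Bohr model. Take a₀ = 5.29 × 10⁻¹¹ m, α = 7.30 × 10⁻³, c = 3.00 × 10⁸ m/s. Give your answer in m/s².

r = n²a₀/Z = 2.12 × 10⁻¹⁰ m, v = Zαc/n = 2.19 × 10⁶ m/s
a = v²/r = (2.19 × 10⁶)² / 2.12 × 10⁻¹⁰ = 2.27 × 10²² m/s²

2.27 × 10²² m/s²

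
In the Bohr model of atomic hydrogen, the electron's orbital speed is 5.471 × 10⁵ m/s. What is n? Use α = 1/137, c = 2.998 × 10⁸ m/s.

v_n = Zαc/n ⇒ n = Zαc/v = 1 × 0.007299 × 2.998 × 10⁸ / 5.471 × 10⁵ ≈ 4.00
n = 4

4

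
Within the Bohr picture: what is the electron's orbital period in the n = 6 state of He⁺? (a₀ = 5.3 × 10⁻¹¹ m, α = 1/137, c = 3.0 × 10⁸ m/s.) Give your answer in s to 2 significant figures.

r = n²a₀/Z = 6²·5.3 × 10⁻¹¹/2 = 9.5 × 10⁻¹⁰ m
v = Zαc/n = 2·0.0073·3.0 × 10⁸/6 = 7.3 × 10⁵ m/s
T = 2πr/v = 8.2 × 10⁻¹⁵ s

8.2 × 10⁻¹⁵ s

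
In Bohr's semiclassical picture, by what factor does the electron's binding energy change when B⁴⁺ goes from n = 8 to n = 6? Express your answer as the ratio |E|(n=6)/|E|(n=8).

16/9

|E| ∝ Z^2 · n^-2; with Z fixed, |E| ∝ n^-2.
|E|(n=6)/|E|(n=8) = (6/8)^-2 = 16/9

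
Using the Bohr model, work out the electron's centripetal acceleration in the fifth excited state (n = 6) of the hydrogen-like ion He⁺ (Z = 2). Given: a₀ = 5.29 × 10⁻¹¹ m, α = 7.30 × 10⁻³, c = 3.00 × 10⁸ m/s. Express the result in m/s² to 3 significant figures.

5.60 × 10²⁰ m/s²

r = n²a₀/Z = 9.52 × 10⁻¹⁰ m, v = Zαc/n = 7.30 × 10⁵ m/s
a = v²/r = (7.30 × 10⁵)² / 9.52 × 10⁻¹⁰ = 5.60 × 10²⁰ m/s²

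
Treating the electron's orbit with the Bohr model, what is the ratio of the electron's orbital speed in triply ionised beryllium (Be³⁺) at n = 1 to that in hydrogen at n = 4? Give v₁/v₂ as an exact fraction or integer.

16

v ∝ Z^1 · n^-1
v₁/v₂ = (4/1)^1 · (1/4)^-1 = 16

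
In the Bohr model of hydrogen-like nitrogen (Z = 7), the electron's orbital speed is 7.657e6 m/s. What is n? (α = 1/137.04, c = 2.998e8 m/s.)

2

v_n = Zαc/n ⇒ n = Zαc/v = 7 × 0.007297 × 2.998e8 / 7.657e6 ≈ 2.00
n = 2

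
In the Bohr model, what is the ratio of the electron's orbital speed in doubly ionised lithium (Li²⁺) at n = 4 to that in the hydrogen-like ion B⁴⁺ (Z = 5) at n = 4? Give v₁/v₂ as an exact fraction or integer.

3/5

v ∝ Z^1 · n^-1
v₁/v₂ = (3/5)^1 · (4/4)^-1 = 3/5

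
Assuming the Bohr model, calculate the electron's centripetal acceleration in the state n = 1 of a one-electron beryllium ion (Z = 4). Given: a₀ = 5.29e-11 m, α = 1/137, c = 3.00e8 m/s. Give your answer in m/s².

5.80e24 m/s²

r = n²a₀/Z = 1.32e-11 m, v = Zαc/n = 8.76e6 m/s
a = v²/r = (8.76e6)² / 1.32e-11 = 5.80e24 m/s²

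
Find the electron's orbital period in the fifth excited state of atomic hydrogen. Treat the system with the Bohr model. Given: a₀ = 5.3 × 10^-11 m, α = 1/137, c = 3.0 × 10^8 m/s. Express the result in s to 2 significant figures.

3.3 × 10^-14 s

r = n²a₀/Z = 6²·5.3 × 10^-11/1 = 1.9 × 10^-9 m
v = Zαc/n = 1·0.0073·3.0 × 10^8/6 = 3.6 × 10^5 m/s
T = 2πr/v = 3.3 × 10^-14 s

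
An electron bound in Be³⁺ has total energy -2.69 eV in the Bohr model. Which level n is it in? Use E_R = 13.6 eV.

E_n = −E_R Z²/n² ⇒ n² = E_R Z²/(−E_n) = 13.6 × 4² / 2.69 ≈ 80.89
n = 9

9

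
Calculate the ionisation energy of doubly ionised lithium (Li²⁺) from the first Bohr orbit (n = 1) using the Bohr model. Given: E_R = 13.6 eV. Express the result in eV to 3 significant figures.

E_n = −E_R·Z²/n² = −13.6 × 3²/1² eV = -122 eV
Ionisation energy = −E_n = 122 eV

122 eV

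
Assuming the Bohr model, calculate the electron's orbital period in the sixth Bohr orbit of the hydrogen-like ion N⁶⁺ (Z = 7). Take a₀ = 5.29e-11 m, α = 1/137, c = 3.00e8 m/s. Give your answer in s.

r = n²a₀/Z = 6²·5.29e-11/7 = 2.72e-10 m
v = Zαc/n = 7·0.00730·3.00e8/6 = 2.55e6 m/s
T = 2πr/v = 6.69e-16 s

6.69e-16 s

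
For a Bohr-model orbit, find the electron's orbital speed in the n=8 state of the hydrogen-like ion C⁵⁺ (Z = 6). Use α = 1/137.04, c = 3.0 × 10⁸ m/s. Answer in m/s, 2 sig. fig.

1.6 × 10⁶ m/s

v_n = Zαc/n = 6 × 0.0073 × 3.0 × 10⁸ / 8
    = 1.6 × 10⁶ m/s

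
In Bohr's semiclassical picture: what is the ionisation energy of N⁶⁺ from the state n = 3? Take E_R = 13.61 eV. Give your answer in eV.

74.10 eV

E_n = −E_R·Z²/n² = −13.61 × 7²/3² eV = -74.10 eV
Ionisation energy = −E_n = 74.10 eV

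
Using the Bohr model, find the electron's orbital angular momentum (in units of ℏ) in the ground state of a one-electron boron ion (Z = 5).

1

L_n = nℏ, so L/ℏ = n = 1.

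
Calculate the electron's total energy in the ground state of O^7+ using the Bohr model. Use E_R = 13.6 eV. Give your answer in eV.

-870 eV

E_n = −E_R·Z²/n² = −13.6 × 8²/1² = -870 eV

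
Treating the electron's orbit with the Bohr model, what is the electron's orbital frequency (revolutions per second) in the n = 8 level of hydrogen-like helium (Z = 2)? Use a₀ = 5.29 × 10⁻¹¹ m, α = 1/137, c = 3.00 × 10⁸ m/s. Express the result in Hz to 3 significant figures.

5.15 × 10¹³ Hz

r = n²a₀/Z = 1.69 × 10⁻⁹ m, v = Zαc/n = 5.47 × 10⁵ m/s
f = v/(2πr) = 5.15 × 10¹³ Hz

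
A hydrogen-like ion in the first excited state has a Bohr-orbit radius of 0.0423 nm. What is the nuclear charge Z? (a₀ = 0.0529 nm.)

5

r_n = n²a₀/Z ⇒ Z = n²a₀/r = 2² × 0.0529 / 0.0423 ≈ 5.00
Z = 5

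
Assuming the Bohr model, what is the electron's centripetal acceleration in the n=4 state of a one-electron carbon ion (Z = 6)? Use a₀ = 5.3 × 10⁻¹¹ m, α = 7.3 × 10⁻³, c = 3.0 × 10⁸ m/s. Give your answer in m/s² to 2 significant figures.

7.6 × 10²² m/s²

r = n²a₀/Z = 1.4 × 10⁻¹⁰ m, v = Zαc/n = 3.3 × 10⁶ m/s
a = v²/r = (3.3 × 10⁶)² / 1.4 × 10⁻¹⁰ = 7.6 × 10²² m/s²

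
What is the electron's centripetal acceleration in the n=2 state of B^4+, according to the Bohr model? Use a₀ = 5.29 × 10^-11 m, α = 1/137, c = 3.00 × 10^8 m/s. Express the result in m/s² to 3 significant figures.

r = n²a₀/Z = 4.23 × 10^-11 m, v = Zαc/n = 5.47 × 10^6 m/s
a = v²/r = (5.47 × 10^6)² / 4.23 × 10^-11 = 7.08 × 10^23 m/s²

7.08 × 10^23 m/s²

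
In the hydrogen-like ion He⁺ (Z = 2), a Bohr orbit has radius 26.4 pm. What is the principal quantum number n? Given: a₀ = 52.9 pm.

1

r_n = n²a₀/Z ⇒ n² = rZ/a₀ = 26.4 × 2 / 52.9 ≈ 1.00
n = 1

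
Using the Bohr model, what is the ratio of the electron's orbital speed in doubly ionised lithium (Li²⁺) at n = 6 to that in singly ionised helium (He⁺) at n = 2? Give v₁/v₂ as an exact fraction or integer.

1/2

v ∝ Z^1 · n^-1
v₁/v₂ = (3/2)^1 · (6/2)^-1 = 1/2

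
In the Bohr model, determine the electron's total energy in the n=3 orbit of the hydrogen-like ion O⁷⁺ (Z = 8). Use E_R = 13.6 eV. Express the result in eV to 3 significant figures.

E_n = −E_R·Z²/n² = −13.6 × 8²/3² = -96.7 eV

-96.7 eV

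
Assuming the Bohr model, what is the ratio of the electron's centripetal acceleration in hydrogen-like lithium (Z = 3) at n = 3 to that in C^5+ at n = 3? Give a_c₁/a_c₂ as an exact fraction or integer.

a_c ∝ Z^3 · n^-4
a_c₁/a_c₂ = (3/6)^3 · (3/3)^-4 = 1/8

1/8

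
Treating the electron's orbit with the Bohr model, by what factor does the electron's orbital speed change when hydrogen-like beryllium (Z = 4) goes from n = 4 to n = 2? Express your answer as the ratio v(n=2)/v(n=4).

2

v ∝ Z^1 · n^-1; with Z fixed, v ∝ n^-1.
v(n=2)/v(n=4) = (2/4)^-1 = 2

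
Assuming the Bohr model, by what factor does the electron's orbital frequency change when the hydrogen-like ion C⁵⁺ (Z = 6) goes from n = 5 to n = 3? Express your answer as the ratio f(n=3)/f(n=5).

125/27

f ∝ Z^2 · n^-3; with Z fixed, f ∝ n^-3.
f(n=3)/f(n=5) = (3/5)^-3 = 125/27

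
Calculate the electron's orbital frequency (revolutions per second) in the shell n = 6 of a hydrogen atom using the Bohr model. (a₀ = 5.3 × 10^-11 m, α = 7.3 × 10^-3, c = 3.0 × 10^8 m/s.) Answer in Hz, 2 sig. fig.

3.0 × 10^13 Hz

r = n²a₀/Z = 1.9 × 10^-9 m, v = Zαc/n = 3.6 × 10^5 m/s
f = v/(2πr) = 3.0 × 10^13 Hz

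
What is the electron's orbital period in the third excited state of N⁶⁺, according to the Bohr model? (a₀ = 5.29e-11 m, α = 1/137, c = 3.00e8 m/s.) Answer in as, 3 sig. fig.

198 as

r = n²a₀/Z = 4²·5.29e-11/7 = 1.21e-10 m
v = Zαc/n = 7·0.00730·3.00e8/4 = 3.83e6 m/s
T = 2πr/v = 1.98e-16 s = 198 as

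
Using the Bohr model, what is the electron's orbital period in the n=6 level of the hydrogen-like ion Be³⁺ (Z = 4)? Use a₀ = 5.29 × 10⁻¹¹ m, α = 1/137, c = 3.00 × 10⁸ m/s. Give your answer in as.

2050 as

r = n²a₀/Z = 6²·5.29 × 10⁻¹¹/4 = 4.76 × 10⁻¹⁰ m
v = Zαc/n = 4·0.00730·3.00 × 10⁸/6 = 1.46 × 10⁶ m/s
T = 2πr/v = 2.05 × 10⁻¹⁵ s = 2050 as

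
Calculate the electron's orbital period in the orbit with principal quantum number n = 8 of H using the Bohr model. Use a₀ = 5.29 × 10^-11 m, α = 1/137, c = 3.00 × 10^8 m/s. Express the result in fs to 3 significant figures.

r = n²a₀/Z = 8²·5.29 × 10^-11/1 = 3.39 × 10^-9 m
v = Zαc/n = 1·0.00730·3.00 × 10^8/8 = 2.74 × 10^5 m/s
T = 2πr/v = 7.77 × 10^-14 s = 77.7 fs

77.7 fs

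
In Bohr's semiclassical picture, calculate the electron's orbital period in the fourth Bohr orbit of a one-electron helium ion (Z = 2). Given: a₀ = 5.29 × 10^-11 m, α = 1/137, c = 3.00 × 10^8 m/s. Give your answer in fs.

2.43 fs

r = n²a₀/Z = 4²·5.29 × 10^-11/2 = 4.23 × 10^-10 m
v = Zαc/n = 2·0.00730·3.00 × 10^8/4 = 1.09 × 10^6 m/s
T = 2πr/v = 2.43 × 10^-15 s = 2.43 fs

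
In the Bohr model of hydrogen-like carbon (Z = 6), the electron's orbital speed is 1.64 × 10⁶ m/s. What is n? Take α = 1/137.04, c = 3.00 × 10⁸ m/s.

8

v_n = Zαc/n ⇒ n = Zαc/v = 6 × 0.00730 × 3.00 × 10⁸ / 1.64 × 10⁶ ≈ 8.01
n = 8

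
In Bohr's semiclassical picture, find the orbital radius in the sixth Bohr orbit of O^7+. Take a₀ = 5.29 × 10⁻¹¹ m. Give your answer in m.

r_n = n²a₀/Z = 6² × 5.29 × 10⁻¹¹ / 8
    = 36 × 5.29 × 10⁻¹¹ / 8 = 2.38 × 10⁻¹⁰ m

2.38 × 10⁻¹⁰ m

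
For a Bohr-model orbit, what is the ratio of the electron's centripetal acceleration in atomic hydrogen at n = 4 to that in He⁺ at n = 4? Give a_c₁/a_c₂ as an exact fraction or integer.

1/8

a_c ∝ Z^3 · n^-4
a_c₁/a_c₂ = (1/2)^3 · (4/4)^-4 = 1/8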